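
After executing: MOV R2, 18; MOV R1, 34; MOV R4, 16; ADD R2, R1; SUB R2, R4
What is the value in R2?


Register state trace:
  MOV R2, 18  → R2 = 18
  MOV R1, 34  → R1 = 34
  MOV R4, 16  → R4 = 16
  ADD R2, R1  → R2 = 18 + 34 = 52
  SUB R2, R4  → R2 = 52 - 16 = 36
Final: R2 = 36

36


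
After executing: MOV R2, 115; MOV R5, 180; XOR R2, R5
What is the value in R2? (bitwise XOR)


Register state trace:
  MOV R2, 115  → R2 = 115 (0b01110011)
  MOV R5, 180  → R5 = 180 (0b10110100)
  XOR R2, R5  → R2 = 115 XOR 180 = 199 (0b11000111)
Final: R2 = 199

199


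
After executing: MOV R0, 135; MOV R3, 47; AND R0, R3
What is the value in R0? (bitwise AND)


Register state trace:
  MOV R0, 135  → R0 = 135 (0b10000111)
  MOV R3, 47  → R3 = 47 (0b00101111)
  AND R0, R3  → R0 = 135 AND 47 = 7 (0b00000111)
Final: R0 = 7

7


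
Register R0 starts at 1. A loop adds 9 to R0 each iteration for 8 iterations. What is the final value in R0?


Starting value: R0 = 1
  Iter 1: R0 = 1 + 9 = 10
  Iter 2: R0 = 10 + 9 = 19
  Iter 3: R0 = 19 + 9 = 28
  Iter 4: R0 = 28 + 9 = 37
  Iter 5: R0 = 37 + 9 = 46
  Iter 6: R0 = 46 + 9 = 55
  Iter 7: R0 = 55 + 9 = 64
  Iter 8: R0 = 64 + 9 = 73
Final: R0 = 73

73


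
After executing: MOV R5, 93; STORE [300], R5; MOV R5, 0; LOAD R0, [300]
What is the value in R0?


Register and memory trace:
  MOV R5, 93  → R5 = 93
  STORE [300], R5  → mem[300] = 93
  MOV R5, 0  → R5 = 0
  LOAD R0, [300]  → R0 = mem[300] = 93
Final: R0 = 93

93


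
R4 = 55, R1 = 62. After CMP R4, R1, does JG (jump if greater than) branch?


Trace:
  R4 = 55, R1 = 62
  CMP R4, R1  → compares 55 vs 62
  JG checks: is 55 greater than 62?
  55 < 62, so condition is false
Branch taken: No

No


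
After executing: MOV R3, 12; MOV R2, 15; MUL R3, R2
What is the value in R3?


Register state trace:
  MOV R3, 12  → R3 = 12
  MOV R2, 15  → R2 = 15
  MUL R3, R2  → R3 = 12 * 15 = 180
Final: R3 = 180

180


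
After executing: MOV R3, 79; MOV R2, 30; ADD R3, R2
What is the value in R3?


Register state trace:
  MOV R3, 79  → R3 = 79
  MOV R2, 30  → R2 = 30
  ADD R3, R2  → R3 = 79 + 30 = 109
Final: R3 = 109

109


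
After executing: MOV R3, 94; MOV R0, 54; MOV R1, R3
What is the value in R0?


Register state trace:
  MOV R3, 94  → R3 = 94
  MOV R0, 54  → R0 = 54
  MOV R1, R3  → R1 = 94
Final: R0 = 54

54


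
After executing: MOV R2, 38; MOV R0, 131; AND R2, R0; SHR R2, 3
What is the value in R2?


Register state trace:
  MOV R2, 38  → R2 = 38 (0b00100110)
  MOV R0, 131  → R0 = 131 (0b10000011)
  AND R2, R0  → R2 = 38 AND 131 = 2 (0b00000010)
  SHR R2, 3  → R2 = 2 >> 3 = 0
Final: R2 = 0

0


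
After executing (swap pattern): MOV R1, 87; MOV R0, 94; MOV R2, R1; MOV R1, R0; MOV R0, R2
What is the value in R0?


Register state trace (swap pattern):
  MOV R1, 87  → R1 = 87
  MOV R0, 94  → R0 = 94
  MOV R2, R1  → R2 = 87  (save R1)
  MOV R1, R0  → R1 = 94  (R1 gets R0's value)
  MOV R0, R2  → R0 = 87  (R0 gets saved value)
Final: R0 = 87

87


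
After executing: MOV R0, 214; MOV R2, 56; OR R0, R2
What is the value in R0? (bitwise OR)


Register state trace:
  MOV R0, 214  → R0 = 214 (0b11010110)
  MOV R2, 56  → R2 = 56 (0b00111000)
  OR R0, R2   → R0 = 214 OR 56 = 254 (0b11111110)
Final: R0 = 254

254


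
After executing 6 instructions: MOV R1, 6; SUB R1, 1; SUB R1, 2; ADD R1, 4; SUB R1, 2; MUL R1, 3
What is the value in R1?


Register state trace:
  MOV R1, 6  → R1 = 6
  SUB R1, 1  → R1 = 6 - 1 = 5
  SUB R1, 2  → R1 = 5 - 2 = 3
  ADD R1, 4  → R1 = 3 + 4 = 7
  SUB R1, 2  → R1 = 7 - 2 = 5
  MUL R1, 3  → R1 = 5 * 3 = 15
Final: R1 = 15

15


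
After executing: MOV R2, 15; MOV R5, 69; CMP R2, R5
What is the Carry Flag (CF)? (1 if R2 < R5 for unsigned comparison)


Register state trace:
  MOV R2, 15  → R2 = 15
  MOV R5, 69  → R5 = 69
  CMP R2, R5  → unsigned 15 - 69: borrow occurs
  15 < 69, so CF = 1
CF = 1

1


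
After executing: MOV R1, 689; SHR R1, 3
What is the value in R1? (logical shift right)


Register state trace:
  MOV R1, 689  → R1 = 689
  SHR R1, 3  → R1 = 689 >> 3 = 689 // 2^3 = 86
Final: R1 = 86

86


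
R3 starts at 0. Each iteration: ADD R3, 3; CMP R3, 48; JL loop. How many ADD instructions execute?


Loop trace (R3 starts at 0, target 48, step 3):
  ADD #1: R3 = 0 + 3 = 3  → 3 < 48, loop
  ADD #2: R3 = 3 + 3 = 6  → 6 < 48, loop
  ADD #3: R3 = 6 + 3 = 9  → 9 < 48, loop
  ADD #4: R3 = 9 + 3 = 12  → 12 < 48, loop
  ADD #5: R3 = 12 + 3 = 15  → 15 < 48, loop
  ADD #6: R3 = 15 + 3 = 18  → 18 < 48, loop
  ADD #7: R3 = 18 + 3 = 21  → 21 < 48, loop
  ADD #8: R3 = 21 + 3 = 24  → 24 < 48, loop
  ADD #9: R3 = 24 + 3 = 27  → 27 < 48, loop
  ADD #10: R3 = 27 + 3 = 30  → 30 < 48, loop
  ADD #11: R3 = 30 + 3 = 33  → 33 < 48, loop
  ADD #12: R3 = 33 + 3 = 36  → 36 < 48, loop
  ADD #13: R3 = 36 + 3 = 39  → 39 < 48, loop
  ADD #14: R3 = 39 + 3 = 42  → 42 < 48, loop
  ADD #15: R3 = 42 + 3 = 45  → 45 < 48, loop
  ADD #16: R3 = 45 + 3 = 48  → 48 >= 48, exit
Total ADD instructions: 16

16


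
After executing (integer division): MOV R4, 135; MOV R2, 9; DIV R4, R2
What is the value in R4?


Register state trace:
  MOV R4, 135  → R4 = 135
  MOV R2, 9  → R2 = 9
  DIV R4, R2  → R4 = 135 // 9 = 15
Final: R4 = 15

15


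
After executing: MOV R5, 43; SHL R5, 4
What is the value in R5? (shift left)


Register state trace:
  MOV R5, 43  → R5 = 43
  SHL R5, 4  → R5 = 43 << 4 = 43 * 2^4 = 688
Final: R5 = 688

688


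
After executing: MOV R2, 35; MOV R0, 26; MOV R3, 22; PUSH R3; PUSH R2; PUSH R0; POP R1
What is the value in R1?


Stack trace (top is rightmost):
  MOV R2, 35  → R2 = 35
  MOV R0, 26  → R0 = 26
  MOV R3, 22  → R3 = 22
  PUSH R3  → stack: [22]
  PUSH R2  → stack: [22, 35]
  PUSH R0  → stack: [22, 35, 26]
  POP R1  → R1 = 26, stack: [22, 35]
Final: R1 = 26

26


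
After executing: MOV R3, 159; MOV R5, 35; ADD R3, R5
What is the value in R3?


Register state trace:
  MOV R3, 159  → R3 = 159
  MOV R5, 35  → R5 = 35
  ADD R3, R5  → R3 = 159 + 35 = 194
Final: R3 = 194

194


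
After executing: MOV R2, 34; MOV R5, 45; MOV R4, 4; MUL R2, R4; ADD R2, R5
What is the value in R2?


Register state trace:
  MOV R2, 34  → R2 = 34
  MOV R5, 45  → R5 = 45
  MOV R4, 4  → R4 = 4
  MUL R2, R4  → R2 = 34 * 4 = 136
  ADD R2, R5  → R2 = 136 + 45 = 181
Final: R2 = 181

181


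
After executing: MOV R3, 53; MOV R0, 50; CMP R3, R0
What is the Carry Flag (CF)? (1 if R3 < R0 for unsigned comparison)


Register state trace:
  MOV R3, 53  → R3 = 53
  MOV R0, 50  → R0 = 50
  CMP R3, R0  → unsigned 53 - 50: no borrow
  53 >= 50, so CF = 0
CF = 0

0


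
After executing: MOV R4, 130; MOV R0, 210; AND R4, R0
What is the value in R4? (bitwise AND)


Register state trace:
  MOV R4, 130  → R4 = 130 (0b10000010)
  MOV R0, 210  → R0 = 210 (0b11010010)
  AND R4, R0  → R4 = 130 AND 210 = 130 (0b10000010)
Final: R4 = 130

130


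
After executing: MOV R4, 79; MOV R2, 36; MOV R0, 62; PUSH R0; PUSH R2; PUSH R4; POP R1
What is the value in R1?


Stack trace (top is rightmost):
  MOV R4, 79  → R4 = 79
  MOV R2, 36  → R2 = 36
  MOV R0, 62  → R0 = 62
  PUSH R0  → stack: [62]
  PUSH R2  → stack: [62, 36]
  PUSH R4  → stack: [62, 36, 79]
  POP R1  → R1 = 79, stack: [62, 36]
Final: R1 = 79

79


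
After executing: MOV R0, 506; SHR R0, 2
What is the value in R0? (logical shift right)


Register state trace:
  MOV R0, 506  → R0 = 506
  SHR R0, 2  → R0 = 506 >> 2 = 506 // 2^2 = 126
Final: R0 = 126

126


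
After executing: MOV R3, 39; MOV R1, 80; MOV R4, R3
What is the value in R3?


Register state trace:
  MOV R3, 39  → R3 = 39
  MOV R1, 80  → R1 = 80
  MOV R4, R3  → R4 = 39
Final: R3 = 39

39


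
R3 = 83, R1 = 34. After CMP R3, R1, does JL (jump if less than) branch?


Trace:
  R3 = 83, R1 = 34
  CMP R3, R1  → compares 83 vs 34
  JL checks: is 83 less than 34?
  83 > 34, so condition is false
Branch taken: No

No


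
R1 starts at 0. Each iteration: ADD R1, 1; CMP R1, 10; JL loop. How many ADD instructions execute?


Loop trace (R1 starts at 0, target 10, step 1):
  ADD #1: R1 = 0 + 1 = 1  → 1 < 10, loop
  ADD #2: R1 = 1 + 1 = 2  → 2 < 10, loop
  ADD #3: R1 = 2 + 1 = 3  → 3 < 10, loop
  ADD #4: R1 = 3 + 1 = 4  → 4 < 10, loop
  ADD #5: R1 = 4 + 1 = 5  → 5 < 10, loop
  ADD #6: R1 = 5 + 1 = 6  → 6 < 10, loop
  ADD #7: R1 = 6 + 1 = 7  → 7 < 10, loop
  ADD #8: R1 = 7 + 1 = 8  → 8 < 10, loop
  ADD #9: R1 = 8 + 1 = 9  → 9 < 10, loop
  ADD #10: R1 = 9 + 1 = 10  → 10 >= 10, exit
Total ADD instructions: 10

10


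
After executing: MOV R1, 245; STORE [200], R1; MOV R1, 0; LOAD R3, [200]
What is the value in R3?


Register and memory trace:
  MOV R1, 245  → R1 = 245
  STORE [200], R1  → mem[200] = 245
  MOV R1, 0  → R1 = 0
  LOAD R3, [200]  → R3 = mem[200] = 245
Final: R3 = 245

245


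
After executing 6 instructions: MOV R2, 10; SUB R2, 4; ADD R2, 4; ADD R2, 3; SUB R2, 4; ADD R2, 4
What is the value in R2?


Register state trace:
  MOV R2, 10  → R2 = 10
  SUB R2, 4  → R2 = 10 - 4 = 6
  ADD R2, 4  → R2 = 6 + 4 = 10
  ADD R2, 3  → R2 = 10 + 3 = 13
  SUB R2, 4  → R2 = 13 - 4 = 9
  ADD R2, 4  → R2 = 9 + 4 = 13
Final: R2 = 13

13


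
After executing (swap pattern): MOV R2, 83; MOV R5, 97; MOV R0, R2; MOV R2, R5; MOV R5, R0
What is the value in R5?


Register state trace (swap pattern):
  MOV R2, 83  → R2 = 83
  MOV R5, 97  → R5 = 97
  MOV R0, R2  → R0 = 83  (save R2)
  MOV R2, R5  → R2 = 97  (R2 gets R5's value)
  MOV R5, R0  → R5 = 83  (R5 gets saved value)
Final: R5 = 83

83


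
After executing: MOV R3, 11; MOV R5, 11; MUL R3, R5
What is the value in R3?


Register state trace:
  MOV R3, 11  → R3 = 11
  MOV R5, 11  → R5 = 11
  MUL R3, R5  → R3 = 11 * 11 = 121
Final: R3 = 121

121


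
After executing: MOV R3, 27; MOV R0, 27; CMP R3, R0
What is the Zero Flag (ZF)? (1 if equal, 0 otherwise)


Register state trace:
  MOV R3, 27  → R3 = 27
  MOV R0, 27  → R0 = 27
  CMP R3, R0  → computes 27 - 27 = 0
  Result is zero, so values are equal
ZF = 1

1


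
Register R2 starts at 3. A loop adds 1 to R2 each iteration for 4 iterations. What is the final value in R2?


Starting value: R2 = 3
  Iter 1: R2 = 3 + 1 = 4
  Iter 2: R2 = 4 + 1 = 5
  Iter 3: R2 = 5 + 1 = 6
  Iter 4: R2 = 6 + 1 = 7
Final: R2 = 7

7


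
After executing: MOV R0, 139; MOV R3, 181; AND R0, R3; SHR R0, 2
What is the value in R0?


Register state trace:
  MOV R0, 139  → R0 = 139 (0b10001011)
  MOV R3, 181  → R3 = 181 (0b10110101)
  AND R0, R3  → R0 = 139 AND 181 = 129 (0b10000001)
  SHR R0, 2  → R0 = 129 >> 2 = 32
Final: R0 = 32

32


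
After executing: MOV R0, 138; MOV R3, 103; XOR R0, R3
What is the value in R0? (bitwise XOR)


Register state trace:
  MOV R0, 138  → R0 = 138 (0b10001010)
  MOV R3, 103  → R3 = 103 (0b01100111)
  XOR R0, R3  → R0 = 138 XOR 103 = 237 (0b11101101)
Final: R0 = 237

237


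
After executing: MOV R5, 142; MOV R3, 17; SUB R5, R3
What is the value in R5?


Register state trace:
  MOV R5, 142  → R5 = 142
  MOV R3, 17  → R3 = 17
  SUB R5, R3  → R5 = 142 - 17 = 125
Final: R5 = 125

125


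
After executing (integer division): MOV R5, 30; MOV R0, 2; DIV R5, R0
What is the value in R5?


Register state trace:
  MOV R5, 30  → R5 = 30
  MOV R0, 2  → R0 = 2
  DIV R5, R0  → R5 = 30 // 2 = 15
Final: R5 = 15

15


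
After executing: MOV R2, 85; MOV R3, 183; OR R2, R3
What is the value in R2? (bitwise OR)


Register state trace:
  MOV R2, 85  → R2 = 85 (0b01010101)
  MOV R3, 183  → R3 = 183 (0b10110111)
  OR R2, R3   → R2 = 85 OR 183 = 247 (0b11110111)
Final: R2 = 247

247


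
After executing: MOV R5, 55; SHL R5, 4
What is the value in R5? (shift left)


Register state trace:
  MOV R5, 55  → R5 = 55
  SHL R5, 4  → R5 = 55 << 4 = 55 * 2^4 = 880
Final: R5 = 880

880


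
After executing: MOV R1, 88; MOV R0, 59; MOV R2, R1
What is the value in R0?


Register state trace:
  MOV R1, 88  → R1 = 88
  MOV R0, 59  → R0 = 59
  MOV R2, R1  → R2 = 88
Final: R0 = 59

59


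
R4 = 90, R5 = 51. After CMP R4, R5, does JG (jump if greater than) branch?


Trace:
  R4 = 90, R5 = 51
  CMP R4, R5  → compares 90 vs 51
  JG checks: is 90 greater than 51?
  90 > 51, so condition is true
Branch taken: Yes

Yes


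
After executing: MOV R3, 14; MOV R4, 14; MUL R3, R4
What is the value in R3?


Register state trace:
  MOV R3, 14  → R3 = 14
  MOV R4, 14  → R4 = 14
  MUL R3, R4  → R3 = 14 * 14 = 196
Final: R3 = 196

196


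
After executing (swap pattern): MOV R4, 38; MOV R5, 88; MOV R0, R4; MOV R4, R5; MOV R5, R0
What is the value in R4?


Register state trace (swap pattern):
  MOV R4, 38  → R4 = 38
  MOV R5, 88  → R5 = 88
  MOV R0, R4  → R0 = 38  (save R4)
  MOV R4, R5  → R4 = 88  (R4 gets R5's value)
  MOV R5, R0  → R5 = 38  (R5 gets saved value)
Final: R4 = 88

88


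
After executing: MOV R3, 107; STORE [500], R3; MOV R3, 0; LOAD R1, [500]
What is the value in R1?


Register and memory trace:
  MOV R3, 107  → R3 = 107
  STORE [500], R3  → mem[500] = 107
  MOV R3, 0  → R3 = 0
  LOAD R1, [500]  → R1 = mem[500] = 107
Final: R1 = 107

107


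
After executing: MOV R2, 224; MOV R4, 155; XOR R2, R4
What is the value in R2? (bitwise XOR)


Register state trace:
  MOV R2, 224  → R2 = 224 (0b11100000)
  MOV R4, 155  → R4 = 155 (0b10011011)
  XOR R2, R4  → R2 = 224 XOR 155 = 123 (0b01111011)
Final: R2 = 123

123


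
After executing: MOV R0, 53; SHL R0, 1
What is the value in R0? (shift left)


Register state trace:
  MOV R0, 53  → R0 = 53
  SHL R0, 1  → R0 = 53 << 1 = 53 * 2^1 = 106
Final: R0 = 106

106


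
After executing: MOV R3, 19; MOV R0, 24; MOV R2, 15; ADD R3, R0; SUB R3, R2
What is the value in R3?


Register state trace:
  MOV R3, 19  → R3 = 19
  MOV R0, 24  → R0 = 24
  MOV R2, 15  → R2 = 15
  ADD R3, R0  → R3 = 19 + 24 = 43
  SUB R3, R2  → R3 = 43 - 15 = 28
Final: R3 = 28

28


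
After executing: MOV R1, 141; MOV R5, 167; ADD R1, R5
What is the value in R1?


Register state trace:
  MOV R1, 141  → R1 = 141
  MOV R5, 167  → R5 = 167
  ADD R1, R5  → R1 = 141 + 167 = 308
Final: R1 = 308

308


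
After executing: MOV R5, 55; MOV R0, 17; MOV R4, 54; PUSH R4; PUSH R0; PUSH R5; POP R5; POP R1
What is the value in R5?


Stack trace (top is rightmost):
  MOV R5, 55  → R5 = 55
  MOV R0, 17  → R0 = 17
  MOV R4, 54  → R4 = 54
  PUSH R4  → stack: [54]
  PUSH R0  → stack: [54, 17]
  PUSH R5  → stack: [54, 17, 55]
  POP R5  → R5 = 55, stack: [54, 17]
  POP R1  → R1 = 17, stack: [54]
Final: R5 = 55

55


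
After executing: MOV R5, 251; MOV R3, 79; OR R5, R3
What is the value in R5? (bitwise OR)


Register state trace:
  MOV R5, 251  → R5 = 251 (0b11111011)
  MOV R3, 79  → R3 = 79 (0b01001111)
  OR R5, R3   → R5 = 251 OR 79 = 255 (0b11111111)
Final: R5 = 255

255


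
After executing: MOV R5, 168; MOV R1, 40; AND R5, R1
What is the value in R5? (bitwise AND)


Register state trace:
  MOV R5, 168  → R5 = 168 (0b10101000)
  MOV R1, 40  → R1 = 40 (0b00101000)
  AND R5, R1  → R5 = 168 AND 40 = 40 (0b00101000)
Final: R5 = 40

40


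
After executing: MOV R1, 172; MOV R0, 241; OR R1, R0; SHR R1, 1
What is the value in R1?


Register state trace:
  MOV R1, 172  → R1 = 172 (0b10101100)
  MOV R0, 241  → R0 = 241 (0b11110001)
  OR R1, R0  → R1 = 172 OR 241 = 253 (0b11111101)
  SHR R1, 1  → R1 = 253 >> 1 = 126
Final: R1 = 126

126


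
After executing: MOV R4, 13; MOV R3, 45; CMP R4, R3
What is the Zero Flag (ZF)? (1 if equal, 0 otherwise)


Register state trace:
  MOV R4, 13  → R4 = 13
  MOV R3, 45  → R3 = 45
  CMP R4, R3  → computes 13 - 45 = -32
  Result is nonzero, so values are not equal
ZF = 0

0


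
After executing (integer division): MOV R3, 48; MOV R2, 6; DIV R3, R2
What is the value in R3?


Register state trace:
  MOV R3, 48  → R3 = 48
  MOV R2, 6  → R2 = 6
  DIV R3, R2  → R3 = 48 // 6 = 8
Final: R3 = 8

8


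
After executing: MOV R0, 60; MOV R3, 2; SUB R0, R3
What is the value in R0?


Register state trace:
  MOV R0, 60  → R0 = 60
  MOV R3, 2  → R3 = 2
  SUB R0, R3  → R0 = 60 - 2 = 58
Final: R0 = 58

58


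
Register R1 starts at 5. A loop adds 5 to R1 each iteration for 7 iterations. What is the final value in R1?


Starting value: R1 = 5
  Iter 1: R1 = 5 + 5 = 10
  Iter 2: R1 = 10 + 5 = 15
  Iter 3: R1 = 15 + 5 = 20
  Iter 4: R1 = 20 + 5 = 25
  Iter 5: R1 = 25 + 5 = 30
  Iter 6: R1 = 30 + 5 = 35
  Iter 7: R1 = 35 + 5 = 40
Final: R1 = 40

40


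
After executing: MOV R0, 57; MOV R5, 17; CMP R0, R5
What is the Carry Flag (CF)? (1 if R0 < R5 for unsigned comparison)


Register state trace:
  MOV R0, 57  → R0 = 57
  MOV R5, 17  → R5 = 17
  CMP R0, R5  → unsigned 57 - 17: no borrow
  57 >= 17, so CF = 0
CF = 0

0


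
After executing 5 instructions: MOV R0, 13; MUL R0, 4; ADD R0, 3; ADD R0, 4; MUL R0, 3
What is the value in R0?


Register state trace:
  MOV R0, 13  → R0 = 13
  MUL R0, 4  → R0 = 13 * 4 = 52
  ADD R0, 3  → R0 = 52 + 3 = 55
  ADD R0, 4  → R0 = 55 + 4 = 59
  MUL R0, 3  → R0 = 59 * 3 = 177
Final: R0 = 177

177


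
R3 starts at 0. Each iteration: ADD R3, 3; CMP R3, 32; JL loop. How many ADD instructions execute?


Loop trace (R3 starts at 0, target 32, step 3):
  ADD #1: R3 = 0 + 3 = 3  → 3 < 32, loop
  ADD #2: R3 = 3 + 3 = 6  → 6 < 32, loop
  ADD #3: R3 = 6 + 3 = 9  → 9 < 32, loop
  ADD #4: R3 = 9 + 3 = 12  → 12 < 32, loop
  ADD #5: R3 = 12 + 3 = 15  → 15 < 32, loop
  ADD #6: R3 = 15 + 3 = 18  → 18 < 32, loop
  ADD #7: R3 = 18 + 3 = 21  → 21 < 32, loop
  ADD #8: R3 = 21 + 3 = 24  → 24 < 32, loop
  ADD #9: R3 = 24 + 3 = 27  → 27 < 32, loop
  ADD #10: R3 = 27 + 3 = 30  → 30 < 32, loop
  ADD #11: R3 = 30 + 3 = 33  → 33 >= 32, exit
Total ADD instructions: 11

11


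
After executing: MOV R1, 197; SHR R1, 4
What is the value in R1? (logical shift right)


Register state trace:
  MOV R1, 197  → R1 = 197
  SHR R1, 4  → R1 = 197 >> 4 = 197 // 2^4 = 12
Final: R1 = 12

12


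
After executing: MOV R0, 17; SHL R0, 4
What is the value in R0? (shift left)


Register state trace:
  MOV R0, 17  → R0 = 17
  SHL R0, 4  → R0 = 17 << 4 = 17 * 2^4 = 272
Final: R0 = 272

272


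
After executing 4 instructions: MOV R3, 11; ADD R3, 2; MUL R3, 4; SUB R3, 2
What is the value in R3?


Register state trace:
  MOV R3, 11  → R3 = 11
  ADD R3, 2  → R3 = 11 + 2 = 13
  MUL R3, 4  → R3 = 13 * 4 = 52
  SUB R3, 2  → R3 = 52 - 2 = 50
Final: R3 = 50

50


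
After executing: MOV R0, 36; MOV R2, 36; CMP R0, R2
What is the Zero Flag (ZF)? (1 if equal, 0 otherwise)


Register state trace:
  MOV R0, 36  → R0 = 36
  MOV R2, 36  → R2 = 36
  CMP R0, R2  → computes 36 - 36 = 0
  Result is zero, so values are equal
ZF = 1

1


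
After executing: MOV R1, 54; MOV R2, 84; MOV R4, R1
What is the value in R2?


Register state trace:
  MOV R1, 54  → R1 = 54
  MOV R2, 84  → R2 = 84
  MOV R4, R1  → R4 = 54
Final: R2 = 84

84


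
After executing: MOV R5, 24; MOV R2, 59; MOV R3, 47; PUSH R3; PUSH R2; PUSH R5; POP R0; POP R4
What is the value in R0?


Stack trace (top is rightmost):
  MOV R5, 24  → R5 = 24
  MOV R2, 59  → R2 = 59
  MOV R3, 47  → R3 = 47
  PUSH R3  → stack: [47]
  PUSH R2  → stack: [47, 59]
  PUSH R5  → stack: [47, 59, 24]
  POP R0  → R0 = 24, stack: [47, 59]
  POP R4  → R4 = 59, stack: [47]
Final: R0 = 24

24


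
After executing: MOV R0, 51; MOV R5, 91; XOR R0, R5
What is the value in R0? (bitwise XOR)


Register state trace:
  MOV R0, 51  → R0 = 51 (0b00110011)
  MOV R5, 91  → R5 = 91 (0b01011011)
  XOR R0, R5  → R0 = 51 XOR 91 = 104 (0b01101000)
Final: R0 = 104

104


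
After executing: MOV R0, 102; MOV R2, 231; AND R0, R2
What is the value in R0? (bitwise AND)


Register state trace:
  MOV R0, 102  → R0 = 102 (0b01100110)
  MOV R2, 231  → R2 = 231 (0b11100111)
  AND R0, R2  → R0 = 102 AND 231 = 102 (0b01100110)
Final: R0 = 102

102


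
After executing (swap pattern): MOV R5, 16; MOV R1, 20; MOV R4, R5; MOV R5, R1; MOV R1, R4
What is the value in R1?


Register state trace (swap pattern):
  MOV R5, 16  → R5 = 16
  MOV R1, 20  → R1 = 20
  MOV R4, R5  → R4 = 16  (save R5)
  MOV R5, R1  → R5 = 20  (R5 gets R1's value)
  MOV R1, R4  → R1 = 16  (R1 gets saved value)
Final: R1 = 16

16


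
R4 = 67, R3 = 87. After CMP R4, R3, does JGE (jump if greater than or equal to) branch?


Trace:
  R4 = 67, R3 = 87
  CMP R4, R3  → compares 67 vs 87
  JGE checks: is 67 greater than or equal to 87?
  67 < 87, so condition is false
Branch taken: No

No


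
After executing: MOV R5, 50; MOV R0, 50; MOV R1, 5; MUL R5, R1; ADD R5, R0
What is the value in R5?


Register state trace:
  MOV R5, 50  → R5 = 50
  MOV R0, 50  → R0 = 50
  MOV R1, 5  → R1 = 5
  MUL R5, R1  → R5 = 50 * 5 = 250
  ADD R5, R0  → R5 = 250 + 50 = 300
Final: R5 = 300

300


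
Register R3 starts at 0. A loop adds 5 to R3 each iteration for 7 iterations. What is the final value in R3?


Starting value: R3 = 0
  Iter 1: R3 = 0 + 5 = 5
  Iter 2: R3 = 5 + 5 = 10
  Iter 3: R3 = 10 + 5 = 15
  Iter 4: R3 = 15 + 5 = 20
  Iter 5: R3 = 20 + 5 = 25
  Iter 6: R3 = 25 + 5 = 30
  Iter 7: R3 = 30 + 5 = 35
Final: R3 = 35

35


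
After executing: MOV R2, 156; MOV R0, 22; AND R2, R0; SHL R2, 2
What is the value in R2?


Register state trace:
  MOV R2, 156  → R2 = 156 (0b10011100)
  MOV R0, 22  → R0 = 22 (0b00010110)
  AND R2, R0  → R2 = 156 AND 22 = 20 (0b00010100)
  SHL R2, 2  → R2 = 20 << 2 = 80
Final: R2 = 80

80


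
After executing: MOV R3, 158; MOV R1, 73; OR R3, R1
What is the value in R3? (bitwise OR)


Register state trace:
  MOV R3, 158  → R3 = 158 (0b10011110)
  MOV R1, 73  → R1 = 73 (0b01001001)
  OR R3, R1   → R3 = 158 OR 73 = 223 (0b11011111)
Final: R3 = 223

223


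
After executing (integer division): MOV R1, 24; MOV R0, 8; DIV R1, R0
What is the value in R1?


Register state trace:
  MOV R1, 24  → R1 = 24
  MOV R0, 8  → R0 = 8
  DIV R1, R0  → R1 = 24 // 8 = 3
Final: R1 = 3

3


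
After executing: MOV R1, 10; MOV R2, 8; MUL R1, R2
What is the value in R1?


Register state trace:
  MOV R1, 10  → R1 = 10
  MOV R2, 8  → R2 = 8
  MUL R1, R2  → R1 = 10 * 8 = 80
Final: R1 = 80

80


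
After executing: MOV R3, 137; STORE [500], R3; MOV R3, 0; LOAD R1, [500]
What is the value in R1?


Register and memory trace:
  MOV R3, 137  → R3 = 137
  STORE [500], R3  → mem[500] = 137
  MOV R3, 0  → R3 = 0
  LOAD R1, [500]  → R1 = mem[500] = 137
Final: R1 = 137

137


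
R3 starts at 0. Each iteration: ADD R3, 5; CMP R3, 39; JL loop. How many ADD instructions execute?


Loop trace (R3 starts at 0, target 39, step 5):
  ADD #1: R3 = 0 + 5 = 5  → 5 < 39, loop
  ADD #2: R3 = 5 + 5 = 10  → 10 < 39, loop
  ADD #3: R3 = 10 + 5 = 15  → 15 < 39, loop
  ADD #4: R3 = 15 + 5 = 20  → 20 < 39, loop
  ADD #5: R3 = 20 + 5 = 25  → 25 < 39, loop
  ADD #6: R3 = 25 + 5 = 30  → 30 < 39, loop
  ADD #7: R3 = 30 + 5 = 35  → 35 < 39, loop
  ADD #8: R3 = 35 + 5 = 40  → 40 >= 39, exit
Total ADD instructions: 8

8


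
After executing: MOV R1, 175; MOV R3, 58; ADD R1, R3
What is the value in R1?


Register state trace:
  MOV R1, 175  → R1 = 175
  MOV R3, 58  → R3 = 58
  ADD R1, R3  → R1 = 175 + 58 = 233
Final: R1 = 233

233


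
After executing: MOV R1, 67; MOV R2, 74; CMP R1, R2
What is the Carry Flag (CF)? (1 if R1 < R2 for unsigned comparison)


Register state trace:
  MOV R1, 67  → R1 = 67
  MOV R2, 74  → R2 = 74
  CMP R1, R2  → unsigned 67 - 74: borrow occurs
  67 < 74, so CF = 1
CF = 1

1


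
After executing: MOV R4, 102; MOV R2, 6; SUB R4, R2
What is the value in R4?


Register state trace:
  MOV R4, 102  → R4 = 102
  MOV R2, 6  → R2 = 6
  SUB R4, R2  → R4 = 102 - 6 = 96
Final: R4 = 96

96


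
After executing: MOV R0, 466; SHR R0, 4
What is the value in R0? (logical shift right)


Register state trace:
  MOV R0, 466  → R0 = 466
  SHR R0, 4  → R0 = 466 >> 4 = 466 // 2^4 = 29
Final: R0 = 29

29


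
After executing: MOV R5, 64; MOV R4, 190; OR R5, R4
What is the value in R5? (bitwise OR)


Register state trace:
  MOV R5, 64  → R5 = 64 (0b01000000)
  MOV R4, 190  → R4 = 190 (0b10111110)
  OR R5, R4   → R5 = 64 OR 190 = 254 (0b11111110)
Final: R5 = 254

254


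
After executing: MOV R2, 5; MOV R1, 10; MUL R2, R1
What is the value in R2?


Register state trace:
  MOV R2, 5  → R2 = 5
  MOV R1, 10  → R1 = 10
  MUL R2, R1  → R2 = 5 * 10 = 50
Final: R2 = 50

50


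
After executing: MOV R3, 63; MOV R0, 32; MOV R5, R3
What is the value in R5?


Register state trace:
  MOV R3, 63  → R3 = 63
  MOV R0, 32  → R0 = 32
  MOV R5, R3  → R5 = 63
Final: R5 = 63

63


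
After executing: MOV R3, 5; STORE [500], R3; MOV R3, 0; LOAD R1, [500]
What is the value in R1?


Register and memory trace:
  MOV R3, 5  → R3 = 5
  STORE [500], R3  → mem[500] = 5
  MOV R3, 0  → R3 = 0
  LOAD R1, [500]  → R1 = mem[500] = 5
Final: R1 = 5

5


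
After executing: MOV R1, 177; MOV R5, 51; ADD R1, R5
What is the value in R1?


Register state trace:
  MOV R1, 177  → R1 = 177
  MOV R5, 51  → R5 = 51
  ADD R1, R5  → R1 = 177 + 51 = 228
Final: R1 = 228

228


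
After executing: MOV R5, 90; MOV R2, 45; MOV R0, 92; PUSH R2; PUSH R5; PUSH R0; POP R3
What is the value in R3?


Stack trace (top is rightmost):
  MOV R5, 90  → R5 = 90
  MOV R2, 45  → R2 = 45
  MOV R0, 92  → R0 = 92
  PUSH R2  → stack: [45]
  PUSH R5  → stack: [45, 90]
  PUSH R0  → stack: [45, 90, 92]
  POP R3  → R3 = 92, stack: [45, 90]
Final: R3 = 92

92


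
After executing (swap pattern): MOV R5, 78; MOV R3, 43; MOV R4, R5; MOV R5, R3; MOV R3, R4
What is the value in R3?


Register state trace (swap pattern):
  MOV R5, 78  → R5 = 78
  MOV R3, 43  → R3 = 43
  MOV R4, R5  → R4 = 78  (save R5)
  MOV R5, R3  → R5 = 43  (R5 gets R3's value)
  MOV R3, R4  → R3 = 78  (R3 gets saved value)
Final: R3 = 78

78


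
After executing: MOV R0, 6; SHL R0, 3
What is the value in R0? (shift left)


Register state trace:
  MOV R0, 6  → R0 = 6
  SHL R0, 3  → R0 = 6 << 3 = 6 * 2^3 = 48
Final: R0 = 48

48


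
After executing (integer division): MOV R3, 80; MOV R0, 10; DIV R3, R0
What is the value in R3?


Register state trace:
  MOV R3, 80  → R3 = 80
  MOV R0, 10  → R0 = 10
  DIV R3, R0  → R3 = 80 // 10 = 8
Final: R3 = 8

8


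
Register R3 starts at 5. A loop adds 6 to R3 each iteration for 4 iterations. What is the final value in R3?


Starting value: R3 = 5
  Iter 1: R3 = 5 + 6 = 11
  Iter 2: R3 = 11 + 6 = 17
  Iter 3: R3 = 17 + 6 = 23
  Iter 4: R3 = 23 + 6 = 29
Final: R3 = 29

29


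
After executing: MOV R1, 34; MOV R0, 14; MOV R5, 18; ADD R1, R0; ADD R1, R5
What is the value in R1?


Register state trace:
  MOV R1, 34  → R1 = 34
  MOV R0, 14  → R0 = 14
  MOV R5, 18  → R5 = 18
  ADD R1, R0  → R1 = 34 + 14 = 48
  ADD R1, R5  → R1 = 48 + 18 = 66
Final: R1 = 66

66


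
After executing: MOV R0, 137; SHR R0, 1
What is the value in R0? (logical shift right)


Register state trace:
  MOV R0, 137  → R0 = 137
  SHR R0, 1  → R0 = 137 >> 1 = 137 // 2^1 = 68
Final: R0 = 68

68


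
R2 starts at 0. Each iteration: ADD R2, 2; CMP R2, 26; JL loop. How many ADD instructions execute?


Loop trace (R2 starts at 0, target 26, step 2):
  ADD #1: R2 = 0 + 2 = 2  → 2 < 26, loop
  ADD #2: R2 = 2 + 2 = 4  → 4 < 26, loop
  ADD #3: R2 = 4 + 2 = 6  → 6 < 26, loop
  ADD #4: R2 = 6 + 2 = 8  → 8 < 26, loop
  ADD #5: R2 = 8 + 2 = 10  → 10 < 26, loop
  ADD #6: R2 = 10 + 2 = 12  → 12 < 26, loop
  ADD #7: R2 = 12 + 2 = 14  → 14 < 26, loop
  ADD #8: R2 = 14 + 2 = 16  → 16 < 26, loop
  ADD #9: R2 = 16 + 2 = 18  → 18 < 26, loop
  ADD #10: R2 = 18 + 2 = 20  → 20 < 26, loop
  ADD #11: R2 = 20 + 2 = 22  → 22 < 26, loop
  ADD #12: R2 = 22 + 2 = 24  → 24 < 26, loop
  ADD #13: R2 = 24 + 2 = 26  → 26 >= 26, exit
Total ADD instructions: 13

13


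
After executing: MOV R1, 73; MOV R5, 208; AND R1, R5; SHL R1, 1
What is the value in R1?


Register state trace:
  MOV R1, 73  → R1 = 73 (0b01001001)
  MOV R5, 208  → R5 = 208 (0b11010000)
  AND R1, R5  → R1 = 73 AND 208 = 64 (0b01000000)
  SHL R1, 1  → R1 = 64 << 1 = 128
Final: R1 = 128

128


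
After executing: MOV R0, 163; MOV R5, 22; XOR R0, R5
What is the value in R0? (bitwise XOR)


Register state trace:
  MOV R0, 163  → R0 = 163 (0b10100011)
  MOV R5, 22  → R5 = 22 (0b00010110)
  XOR R0, R5  → R0 = 163 XOR 22 = 181 (0b10110101)
Final: R0 = 181

181


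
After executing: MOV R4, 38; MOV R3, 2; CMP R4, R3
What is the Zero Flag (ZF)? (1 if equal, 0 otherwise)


Register state trace:
  MOV R4, 38  → R4 = 38
  MOV R3, 2  → R3 = 2
  CMP R4, R3  → computes 38 - 2 = 36
  Result is nonzero, so values are not equal
ZF = 0

0


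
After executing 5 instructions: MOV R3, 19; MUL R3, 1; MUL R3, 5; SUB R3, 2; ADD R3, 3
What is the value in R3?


Register state trace:
  MOV R3, 19  → R3 = 19
  MUL R3, 1  → R3 = 19 * 1 = 19
  MUL R3, 5  → R3 = 19 * 5 = 95
  SUB R3, 2  → R3 = 95 - 2 = 93
  ADD R3, 3  → R3 = 93 + 3 = 96
Final: R3 = 96

96


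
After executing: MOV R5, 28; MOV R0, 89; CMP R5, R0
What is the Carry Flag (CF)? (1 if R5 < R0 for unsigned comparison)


Register state trace:
  MOV R5, 28  → R5 = 28
  MOV R0, 89  → R0 = 89
  CMP R5, R0  → unsigned 28 - 89: borrow occurs
  28 < 89, so CF = 1
CF = 1

1


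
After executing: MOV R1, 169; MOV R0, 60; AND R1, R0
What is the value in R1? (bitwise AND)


Register state trace:
  MOV R1, 169  → R1 = 169 (0b10101001)
  MOV R0, 60  → R0 = 60 (0b00111100)
  AND R1, R0  → R1 = 169 AND 60 = 40 (0b00101000)
Final: R1 = 40

40


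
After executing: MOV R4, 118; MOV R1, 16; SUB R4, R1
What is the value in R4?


Register state trace:
  MOV R4, 118  → R4 = 118
  MOV R1, 16  → R1 = 16
  SUB R4, R1  → R4 = 118 - 16 = 102
Final: R4 = 102

102


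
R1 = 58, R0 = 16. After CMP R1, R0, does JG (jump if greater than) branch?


Trace:
  R1 = 58, R0 = 16
  CMP R1, R0  → compares 58 vs 16
  JG checks: is 58 greater than 16?
  58 > 16, so condition is true
Branch taken: Yes

Yes


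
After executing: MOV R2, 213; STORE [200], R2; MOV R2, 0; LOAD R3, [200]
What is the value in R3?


Register and memory trace:
  MOV R2, 213  → R2 = 213
  STORE [200], R2  → mem[200] = 213
  MOV R2, 0  → R2 = 0
  LOAD R3, [200]  → R3 = mem[200] = 213
Final: R3 = 213

213


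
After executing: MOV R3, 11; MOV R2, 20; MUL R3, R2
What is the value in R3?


Register state trace:
  MOV R3, 11  → R3 = 11
  MOV R2, 20  → R2 = 20
  MUL R3, R2  → R3 = 11 * 20 = 220
Final: R3 = 220

220


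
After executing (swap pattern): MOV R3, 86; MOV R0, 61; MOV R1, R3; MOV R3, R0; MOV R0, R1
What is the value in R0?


Register state trace (swap pattern):
  MOV R3, 86  → R3 = 86
  MOV R0, 61  → R0 = 61
  MOV R1, R3  → R1 = 86  (save R3)
  MOV R3, R0  → R3 = 61  (R3 gets R0's value)
  MOV R0, R1  → R0 = 86  (R0 gets saved value)
Final: R0 = 86

86


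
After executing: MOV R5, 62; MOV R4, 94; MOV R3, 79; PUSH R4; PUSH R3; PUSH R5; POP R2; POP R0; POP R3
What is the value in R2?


Stack trace (top is rightmost):
  MOV R5, 62  → R5 = 62
  MOV R4, 94  → R4 = 94
  MOV R3, 79  → R3 = 79
  PUSH R4  → stack: [94]
  PUSH R3  → stack: [94, 79]
  PUSH R5  → stack: [94, 79, 62]
  POP R2  → R2 = 62, stack: [94, 79]
  POP R0  → R0 = 79, stack: [94]
  POP R3  → R3 = 94, stack: []
Final: R2 = 62

62


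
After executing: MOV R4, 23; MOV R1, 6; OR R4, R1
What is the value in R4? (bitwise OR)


Register state trace:
  MOV R4, 23  → R4 = 23 (0b00010111)
  MOV R1, 6  → R1 = 6 (0b00000110)
  OR R4, R1   → R4 = 23 OR 6 = 23 (0b00010111)
Final: R4 = 23

23


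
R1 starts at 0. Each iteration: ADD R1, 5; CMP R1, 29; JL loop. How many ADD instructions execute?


Loop trace (R1 starts at 0, target 29, step 5):
  ADD #1: R1 = 0 + 5 = 5  → 5 < 29, loop
  ADD #2: R1 = 5 + 5 = 10  → 10 < 29, loop
  ADD #3: R1 = 10 + 5 = 15  → 15 < 29, loop
  ADD #4: R1 = 15 + 5 = 20  → 20 < 29, loop
  ADD #5: R1 = 20 + 5 = 25  → 25 < 29, loop
  ADD #6: R1 = 25 + 5 = 30  → 30 >= 29, exit
Total ADD instructions: 6

6


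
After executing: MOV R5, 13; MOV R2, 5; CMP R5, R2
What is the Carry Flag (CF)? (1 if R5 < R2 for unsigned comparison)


Register state trace:
  MOV R5, 13  → R5 = 13
  MOV R2, 5  → R2 = 5
  CMP R5, R2  → unsigned 13 - 5: no borrow
  13 >= 5, so CF = 0
CF = 0

0


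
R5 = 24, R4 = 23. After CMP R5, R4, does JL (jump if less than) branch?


Trace:
  R5 = 24, R4 = 23
  CMP R5, R4  → compares 24 vs 23
  JL checks: is 24 less than 23?
  24 > 23, so condition is false
Branch taken: No

No


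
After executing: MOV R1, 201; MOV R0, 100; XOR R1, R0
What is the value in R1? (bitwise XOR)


Register state trace:
  MOV R1, 201  → R1 = 201 (0b11001001)
  MOV R0, 100  → R0 = 100 (0b01100100)
  XOR R1, R0  → R1 = 201 XOR 100 = 173 (0b10101101)
Final: R1 = 173

173


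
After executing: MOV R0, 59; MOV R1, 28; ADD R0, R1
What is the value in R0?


Register state trace:
  MOV R0, 59  → R0 = 59
  MOV R1, 28  → R1 = 28
  ADD R0, R1  → R0 = 59 + 28 = 87
Final: R0 = 87

87


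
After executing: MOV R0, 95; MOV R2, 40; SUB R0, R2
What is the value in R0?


Register state trace:
  MOV R0, 95  → R0 = 95
  MOV R2, 40  → R2 = 40
  SUB R0, R2  → R0 = 95 - 40 = 55
Final: R0 = 55

55


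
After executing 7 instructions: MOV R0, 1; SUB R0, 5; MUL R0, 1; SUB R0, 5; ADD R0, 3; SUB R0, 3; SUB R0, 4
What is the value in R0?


Register state trace:
  MOV R0, 1  → R0 = 1
  SUB R0, 5  → R0 = 1 - 5 = -4
  MUL R0, 1  → R0 = -4 * 1 = -4
  SUB R0, 5  → R0 = -4 - 5 = -9
  ADD R0, 3  → R0 = -9 + 3 = -6
  SUB R0, 3  → R0 = -6 - 3 = -9
  SUB R0, 4  → R0 = -9 - 4 = -13
Final: R0 = -13

-13


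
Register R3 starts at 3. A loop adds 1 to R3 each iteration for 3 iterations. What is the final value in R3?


Starting value: R3 = 3
  Iter 1: R3 = 3 + 1 = 4
  Iter 2: R3 = 4 + 1 = 5
  Iter 3: R3 = 5 + 1 = 6
Final: R3 = 6

6


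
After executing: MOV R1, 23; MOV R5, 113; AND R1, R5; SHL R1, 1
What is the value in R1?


Register state trace:
  MOV R1, 23  → R1 = 23 (0b00010111)
  MOV R5, 113  → R5 = 113 (0b01110001)
  AND R1, R5  → R1 = 23 AND 113 = 17 (0b00010001)
  SHL R1, 1  → R1 = 17 << 1 = 34
Final: R1 = 34

34


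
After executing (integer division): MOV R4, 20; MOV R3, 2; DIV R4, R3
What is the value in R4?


Register state trace:
  MOV R4, 20  → R4 = 20
  MOV R3, 2  → R3 = 2
  DIV R4, R3  → R4 = 20 // 2 = 10
Final: R4 = 10

10


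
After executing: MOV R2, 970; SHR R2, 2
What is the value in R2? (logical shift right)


Register state trace:
  MOV R2, 970  → R2 = 970
  SHR R2, 2  → R2 = 970 >> 2 = 970 // 2^2 = 242
Final: R2 = 242

242


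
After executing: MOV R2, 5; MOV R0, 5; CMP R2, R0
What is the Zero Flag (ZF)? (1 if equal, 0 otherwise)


Register state trace:
  MOV R2, 5  → R2 = 5
  MOV R0, 5  → R0 = 5
  CMP R2, R0  → computes 5 - 5 = 0
  Result is zero, so values are equal
ZF = 1

1


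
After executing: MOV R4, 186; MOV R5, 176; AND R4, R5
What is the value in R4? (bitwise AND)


Register state trace:
  MOV R4, 186  → R4 = 186 (0b10111010)
  MOV R5, 176  → R5 = 176 (0b10110000)
  AND R4, R5  → R4 = 186 AND 176 = 176 (0b10110000)
Final: R4 = 176

176


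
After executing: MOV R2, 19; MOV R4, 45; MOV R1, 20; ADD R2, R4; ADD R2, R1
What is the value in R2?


Register state trace:
  MOV R2, 19  → R2 = 19
  MOV R4, 45  → R4 = 45
  MOV R1, 20  → R1 = 20
  ADD R2, R4  → R2 = 19 + 45 = 64
  ADD R2, R1  → R2 = 64 + 20 = 84
Final: R2 = 84

84


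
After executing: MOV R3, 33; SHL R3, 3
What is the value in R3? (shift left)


Register state trace:
  MOV R3, 33  → R3 = 33
  SHL R3, 3  → R3 = 33 << 3 = 33 * 2^3 = 264
Final: R3 = 264

264


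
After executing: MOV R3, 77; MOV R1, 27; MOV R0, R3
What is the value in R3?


Register state trace:
  MOV R3, 77  → R3 = 77
  MOV R1, 27  → R1 = 27
  MOV R0, R3  → R0 = 77
Final: R3 = 77

77


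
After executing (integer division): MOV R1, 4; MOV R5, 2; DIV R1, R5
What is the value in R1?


Register state trace:
  MOV R1, 4  → R1 = 4
  MOV R5, 2  → R5 = 2
  DIV R1, R5  → R1 = 4 // 2 = 2
Final: R1 = 2

2


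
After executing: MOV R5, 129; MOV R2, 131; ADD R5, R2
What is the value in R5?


Register state trace:
  MOV R5, 129  → R5 = 129
  MOV R2, 131  → R2 = 131
  ADD R5, R2  → R5 = 129 + 131 = 260
Final: R5 = 260

260


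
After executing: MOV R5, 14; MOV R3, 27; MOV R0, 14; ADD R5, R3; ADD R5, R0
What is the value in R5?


Register state trace:
  MOV R5, 14  → R5 = 14
  MOV R3, 27  → R3 = 27
  MOV R0, 14  → R0 = 14
  ADD R5, R3  → R5 = 14 + 27 = 41
  ADD R5, R0  → R5 = 41 + 14 = 55
Final: R5 = 55

55


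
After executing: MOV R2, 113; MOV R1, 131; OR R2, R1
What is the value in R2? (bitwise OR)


Register state trace:
  MOV R2, 113  → R2 = 113 (0b01110001)
  MOV R1, 131  → R1 = 131 (0b10000011)
  OR R2, R1   → R2 = 113 OR 131 = 243 (0b11110011)
Final: R2 = 243

243


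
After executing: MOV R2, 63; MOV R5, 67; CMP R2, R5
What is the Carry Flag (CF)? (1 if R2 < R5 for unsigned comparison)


Register state trace:
  MOV R2, 63  → R2 = 63
  MOV R5, 67  → R5 = 67
  CMP R2, R5  → unsigned 63 - 67: borrow occurs
  63 < 67, so CF = 1
CF = 1

1


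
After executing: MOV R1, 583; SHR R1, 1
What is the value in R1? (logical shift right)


Register state trace:
  MOV R1, 583  → R1 = 583
  SHR R1, 1  → R1 = 583 >> 1 = 583 // 2^1 = 291
Final: R1 = 291

291


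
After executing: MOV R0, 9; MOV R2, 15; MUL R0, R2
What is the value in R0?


Register state trace:
  MOV R0, 9  → R0 = 9
  MOV R2, 15  → R2 = 15
  MUL R0, R2  → R0 = 9 * 15 = 135
Final: R0 = 135

135


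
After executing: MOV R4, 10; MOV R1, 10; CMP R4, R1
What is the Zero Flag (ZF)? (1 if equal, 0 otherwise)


Register state trace:
  MOV R4, 10  → R4 = 10
  MOV R1, 10  → R1 = 10
  CMP R4, R1  → computes 10 - 10 = 0
  Result is zero, so values are equal
ZF = 1

1


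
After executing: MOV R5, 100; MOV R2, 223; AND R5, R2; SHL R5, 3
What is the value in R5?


Register state trace:
  MOV R5, 100  → R5 = 100 (0b01100100)
  MOV R2, 223  → R2 = 223 (0b11011111)
  AND R5, R2  → R5 = 100 AND 223 = 68 (0b01000100)
  SHL R5, 3  → R5 = 68 << 3 = 544
Final: R5 = 544

544


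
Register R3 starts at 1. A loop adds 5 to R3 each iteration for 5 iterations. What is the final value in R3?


Starting value: R3 = 1
  Iter 1: R3 = 1 + 5 = 6
  Iter 2: R3 = 6 + 5 = 11
  Iter 3: R3 = 11 + 5 = 16
  Iter 4: R3 = 16 + 5 = 21
  Iter 5: R3 = 21 + 5 = 26
Final: R3 = 26

26


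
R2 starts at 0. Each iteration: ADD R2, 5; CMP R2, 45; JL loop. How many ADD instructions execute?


Loop trace (R2 starts at 0, target 45, step 5):
  ADD #1: R2 = 0 + 5 = 5  → 5 < 45, loop
  ADD #2: R2 = 5 + 5 = 10  → 10 < 45, loop
  ADD #3: R2 = 10 + 5 = 15  → 15 < 45, loop
  ADD #4: R2 = 15 + 5 = 20  → 20 < 45, loop
  ADD #5: R2 = 20 + 5 = 25  → 25 < 45, loop
  ADD #6: R2 = 25 + 5 = 30  → 30 < 45, loop
  ADD #7: R2 = 30 + 5 = 35  → 35 < 45, loop
  ADD #8: R2 = 35 + 5 = 40  → 40 < 45, loop
  ADD #9: R2 = 40 + 5 = 45  → 45 >= 45, exit
Total ADD instructions: 9

9


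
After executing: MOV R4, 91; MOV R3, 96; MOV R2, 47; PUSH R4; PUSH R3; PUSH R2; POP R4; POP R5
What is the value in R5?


Stack trace (top is rightmost):
  MOV R4, 91  → R4 = 91
  MOV R3, 96  → R3 = 96
  MOV R2, 47  → R2 = 47
  PUSH R4  → stack: [91]
  PUSH R3  → stack: [91, 96]
  PUSH R2  → stack: [91, 96, 47]
  POP R4  → R4 = 47, stack: [91, 96]
  POP R5  → R5 = 96, stack: [91]
Final: R5 = 96

96
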